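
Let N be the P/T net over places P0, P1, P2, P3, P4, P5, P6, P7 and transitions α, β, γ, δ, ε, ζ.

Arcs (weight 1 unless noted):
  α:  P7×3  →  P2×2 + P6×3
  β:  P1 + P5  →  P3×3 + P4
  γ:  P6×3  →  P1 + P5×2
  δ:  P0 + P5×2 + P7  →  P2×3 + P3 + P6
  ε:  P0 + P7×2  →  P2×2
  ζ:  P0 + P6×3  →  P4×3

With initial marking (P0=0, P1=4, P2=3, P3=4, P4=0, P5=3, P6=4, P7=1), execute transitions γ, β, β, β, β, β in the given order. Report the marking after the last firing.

(P0=0, P1=0, P2=3, P3=19, P4=5, P5=0, P6=1, P7=1)

step 1: fire γ:  (P0=0, P1=4, P2=3, P3=4, P4=0, P5=3, P6=4, P7=1) → (P0=0, P1=5, P2=3, P3=4, P4=0, P5=5, P6=1, P7=1)
step 2: fire β:  (P0=0, P1=5, P2=3, P3=4, P4=0, P5=5, P6=1, P7=1) → (P0=0, P1=4, P2=3, P3=7, P4=1, P5=4, P6=1, P7=1)
step 3: fire β:  (P0=0, P1=4, P2=3, P3=7, P4=1, P5=4, P6=1, P7=1) → (P0=0, P1=3, P2=3, P3=10, P4=2, P5=3, P6=1, P7=1)
step 4: fire β:  (P0=0, P1=3, P2=3, P3=10, P4=2, P5=3, P6=1, P7=1) → (P0=0, P1=2, P2=3, P3=13, P4=3, P5=2, P6=1, P7=1)
step 5: fire β:  (P0=0, P1=2, P2=3, P3=13, P4=3, P5=2, P6=1, P7=1) → (P0=0, P1=1, P2=3, P3=16, P4=4, P5=1, P6=1, P7=1)
step 6: fire β:  (P0=0, P1=1, P2=3, P3=16, P4=4, P5=1, P6=1, P7=1) → (P0=0, P1=0, P2=3, P3=19, P4=5, P5=0, P6=1, P7=1)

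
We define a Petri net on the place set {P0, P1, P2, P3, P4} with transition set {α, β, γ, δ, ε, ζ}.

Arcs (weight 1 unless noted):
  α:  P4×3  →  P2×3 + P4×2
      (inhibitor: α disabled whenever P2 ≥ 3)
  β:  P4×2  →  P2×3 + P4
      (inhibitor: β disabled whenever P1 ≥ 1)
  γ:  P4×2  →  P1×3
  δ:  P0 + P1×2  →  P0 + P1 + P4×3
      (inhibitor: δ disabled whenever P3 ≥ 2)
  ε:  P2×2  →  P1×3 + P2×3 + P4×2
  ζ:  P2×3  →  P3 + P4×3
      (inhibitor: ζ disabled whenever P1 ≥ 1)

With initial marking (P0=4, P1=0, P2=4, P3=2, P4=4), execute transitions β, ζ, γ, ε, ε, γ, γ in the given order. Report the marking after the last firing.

(P0=4, P1=15, P2=6, P3=3, P4=4)

step 1: fire β:  (P0=4, P1=0, P2=4, P3=2, P4=4) → (P0=4, P1=0, P2=7, P3=2, P4=3)
step 2: fire ζ:  (P0=4, P1=0, P2=7, P3=2, P4=3) → (P0=4, P1=0, P2=4, P3=3, P4=6)
step 3: fire γ:  (P0=4, P1=0, P2=4, P3=3, P4=6) → (P0=4, P1=3, P2=4, P3=3, P4=4)
step 4: fire ε:  (P0=4, P1=3, P2=4, P3=3, P4=4) → (P0=4, P1=6, P2=5, P3=3, P4=6)
step 5: fire ε:  (P0=4, P1=6, P2=5, P3=3, P4=6) → (P0=4, P1=9, P2=6, P3=3, P4=8)
step 6: fire γ:  (P0=4, P1=9, P2=6, P3=3, P4=8) → (P0=4, P1=12, P2=6, P3=3, P4=6)
step 7: fire γ:  (P0=4, P1=12, P2=6, P3=3, P4=6) → (P0=4, P1=15, P2=6, P3=3, P4=4)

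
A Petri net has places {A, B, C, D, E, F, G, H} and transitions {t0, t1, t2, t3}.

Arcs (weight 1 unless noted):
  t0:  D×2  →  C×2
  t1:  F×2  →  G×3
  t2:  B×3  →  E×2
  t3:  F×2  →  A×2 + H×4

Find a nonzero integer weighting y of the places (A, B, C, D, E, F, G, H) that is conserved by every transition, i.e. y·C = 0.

Incidence matrix C (rows=places, cols=transitions):
       t0   t1   t2   t3
    A   0    0    0    2
    B   0    0   -3    0
    C   2    0    0    0
    D  -2    0    0    0
    E   0    0    2    0
    F   0   -2    0   -2
    G   0    3    0    0
    H   0    0    0    4

Candidate y = [0, 0, 1, 1, 0, 0, 0, 0]; check y·C column-wise:
  col t0: 1·2 + 1·-2 = 0
  col t1: 1·0 + 1·0 + 0·-2 + 0·3 = 0
  col t2: 0·-3 + 1·0 + 1·0 + 0·2 = 0
  col t3: 0·2 + 1·0 + 1·0 + 0·-2 + 0·4 = 0

y = (A:0, B:0, C:1, D:1, E:0, F:0, G:0, H:0)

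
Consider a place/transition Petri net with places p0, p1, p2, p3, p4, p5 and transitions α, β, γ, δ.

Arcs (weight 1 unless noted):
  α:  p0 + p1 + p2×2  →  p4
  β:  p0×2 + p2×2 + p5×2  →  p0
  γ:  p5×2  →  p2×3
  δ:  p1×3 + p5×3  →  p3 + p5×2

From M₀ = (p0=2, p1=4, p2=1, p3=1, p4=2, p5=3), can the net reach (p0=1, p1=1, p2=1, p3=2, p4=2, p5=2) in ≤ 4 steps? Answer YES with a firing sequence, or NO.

NO — not reachable within 4 firings

depth 0: 1 marking
depth 1: 3 markings reached so far
depth 2: 5 markings reached so far
depth 3: 7 markings reached so far
depth 4: 7 markings reached so far
(frontier empty at depth 4; search complete)
target is not among the 7 markings reachable within 4 steps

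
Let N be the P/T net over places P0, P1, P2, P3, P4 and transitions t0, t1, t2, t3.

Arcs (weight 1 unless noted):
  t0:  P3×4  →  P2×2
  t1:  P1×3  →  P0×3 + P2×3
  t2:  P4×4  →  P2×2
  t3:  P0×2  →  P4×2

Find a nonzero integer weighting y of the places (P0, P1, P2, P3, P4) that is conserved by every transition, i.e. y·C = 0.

Incidence matrix C (rows=places, cols=transitions):
       t0   t1   t2   t3
   P0   0    3    0   -2
   P1   0   -3    0    0
   P2   2    3    2    0
   P3  -4    0    0    0
   P4   0    0   -4    2

Candidate y = [1, 3, 2, 1, 1]; check y·C column-wise:
  col t0: 1·0 + 3·0 + 2·2 + 1·-4 + 1·0 = 0
  col t1: 1·3 + 3·-3 + 2·3 + 1·0 + 1·0 = 0
  col t2: 1·0 + 3·0 + 2·2 + 1·0 + 1·-4 = 0
  col t3: 1·-2 + 3·0 + 2·0 + 1·0 + 1·2 = 0

y = (P0:1, P1:3, P2:2, P3:1, P4:1)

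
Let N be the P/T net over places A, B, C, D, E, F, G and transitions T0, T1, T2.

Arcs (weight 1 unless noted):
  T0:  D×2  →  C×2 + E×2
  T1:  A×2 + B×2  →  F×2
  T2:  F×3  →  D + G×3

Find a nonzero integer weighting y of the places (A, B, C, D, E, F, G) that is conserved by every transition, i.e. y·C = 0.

Incidence matrix C (rows=places, cols=transitions):
       T0   T1   T2
    A   0   -2    0
    B   0   -2    0
    C   2    0    0
    D  -2    0    1
    E   2    0    0
    F   0    2   -3
    G   0    0    3

Candidate y = [1, -1, 0, 0, 0, 0, 0]; check y·C column-wise:
  col T0: 1·0 + -1·0 + 0·2 + 0·-2 + 0·2 = 0
  col T1: 1·-2 + -1·-2 + 0·2 = 0
  col T2: 1·0 + -1·0 + 0·1 + 0·-3 + 0·3 = 0

y = (A:1, B:-1, C:0, D:0, E:0, F:0, G:0)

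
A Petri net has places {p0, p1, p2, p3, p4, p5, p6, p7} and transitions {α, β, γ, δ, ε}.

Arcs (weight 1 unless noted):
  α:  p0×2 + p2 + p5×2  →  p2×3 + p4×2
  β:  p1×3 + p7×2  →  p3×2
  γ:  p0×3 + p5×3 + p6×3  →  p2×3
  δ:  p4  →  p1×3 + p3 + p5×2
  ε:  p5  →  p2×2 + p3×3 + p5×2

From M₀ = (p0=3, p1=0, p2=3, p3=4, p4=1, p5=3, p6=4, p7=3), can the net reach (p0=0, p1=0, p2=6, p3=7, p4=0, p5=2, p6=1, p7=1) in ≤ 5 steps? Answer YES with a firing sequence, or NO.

step 1: fire γ:  (p0=3, p1=0, p2=3, p3=4, p4=1, p5=3, p6=4, p7=3) → (p0=0, p1=0, p2=6, p3=4, p4=1, p5=0, p6=1, p7=3)
step 2: fire δ:  (p0=0, p1=0, p2=6, p3=4, p4=1, p5=0, p6=1, p7=3) → (p0=0, p1=3, p2=6, p3=5, p4=0, p5=2, p6=1, p7=3)
step 3: fire β:  (p0=0, p1=3, p2=6, p3=5, p4=0, p5=2, p6=1, p7=3) → (p0=0, p1=0, p2=6, p3=7, p4=0, p5=2, p6=1, p7=1)

YES — reachable via ⟨γ, δ, β⟩ (3 firings)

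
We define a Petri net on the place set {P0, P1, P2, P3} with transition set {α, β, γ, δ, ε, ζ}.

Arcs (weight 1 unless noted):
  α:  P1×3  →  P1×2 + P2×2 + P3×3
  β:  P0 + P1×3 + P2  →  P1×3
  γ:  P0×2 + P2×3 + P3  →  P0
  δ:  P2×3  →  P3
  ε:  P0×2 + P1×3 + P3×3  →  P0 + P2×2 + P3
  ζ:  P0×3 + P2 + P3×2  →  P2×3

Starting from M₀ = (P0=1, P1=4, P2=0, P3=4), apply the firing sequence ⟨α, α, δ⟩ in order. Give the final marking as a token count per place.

step 1: fire α:  (P0=1, P1=4, P2=0, P3=4) → (P0=1, P1=3, P2=2, P3=7)
step 2: fire α:  (P0=1, P1=3, P2=2, P3=7) → (P0=1, P1=2, P2=4, P3=10)
step 3: fire δ:  (P0=1, P1=2, P2=4, P3=10) → (P0=1, P1=2, P2=1, P3=11)

(P0=1, P1=2, P2=1, P3=11)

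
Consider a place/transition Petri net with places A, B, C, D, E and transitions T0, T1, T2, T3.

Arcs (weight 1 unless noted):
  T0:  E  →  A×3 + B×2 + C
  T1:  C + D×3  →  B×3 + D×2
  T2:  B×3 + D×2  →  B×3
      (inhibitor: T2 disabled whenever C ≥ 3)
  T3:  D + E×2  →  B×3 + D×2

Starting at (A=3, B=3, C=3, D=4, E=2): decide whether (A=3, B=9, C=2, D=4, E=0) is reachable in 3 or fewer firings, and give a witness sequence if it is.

YES — reachable via ⟨T1, T3⟩ (2 firings)

step 1: fire T1:  (A=3, B=3, C=3, D=4, E=2) → (A=3, B=6, C=2, D=3, E=2)
step 2: fire T3:  (A=3, B=6, C=2, D=3, E=2) → (A=3, B=9, C=2, D=4, E=0)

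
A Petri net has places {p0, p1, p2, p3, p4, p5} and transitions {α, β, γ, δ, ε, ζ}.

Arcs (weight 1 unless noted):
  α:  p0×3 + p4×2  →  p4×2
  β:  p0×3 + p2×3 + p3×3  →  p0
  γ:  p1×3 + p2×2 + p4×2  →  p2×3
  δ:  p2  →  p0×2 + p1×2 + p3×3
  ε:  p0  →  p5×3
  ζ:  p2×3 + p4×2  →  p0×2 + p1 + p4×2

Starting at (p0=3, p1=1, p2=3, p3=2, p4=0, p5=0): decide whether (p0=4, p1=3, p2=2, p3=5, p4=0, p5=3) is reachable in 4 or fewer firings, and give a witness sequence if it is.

step 1: fire δ:  (p0=3, p1=1, p2=3, p3=2, p4=0, p5=0) → (p0=5, p1=3, p2=2, p3=5, p4=0, p5=0)
step 2: fire ε:  (p0=5, p1=3, p2=2, p3=5, p4=0, p5=0) → (p0=4, p1=3, p2=2, p3=5, p4=0, p5=3)

YES — reachable via ⟨δ, ε⟩ (2 firings)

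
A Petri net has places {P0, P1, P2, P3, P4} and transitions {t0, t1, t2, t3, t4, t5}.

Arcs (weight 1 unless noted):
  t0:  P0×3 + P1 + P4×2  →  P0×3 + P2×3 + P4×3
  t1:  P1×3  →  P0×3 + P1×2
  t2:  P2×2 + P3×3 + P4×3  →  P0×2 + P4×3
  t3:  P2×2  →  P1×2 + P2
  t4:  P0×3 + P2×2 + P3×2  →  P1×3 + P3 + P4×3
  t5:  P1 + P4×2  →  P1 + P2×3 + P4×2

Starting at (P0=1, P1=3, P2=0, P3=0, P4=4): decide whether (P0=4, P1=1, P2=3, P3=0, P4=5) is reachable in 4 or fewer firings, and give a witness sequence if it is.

YES — reachable via ⟨t1, t0⟩ (2 firings)

step 1: fire t1:  (P0=1, P1=3, P2=0, P3=0, P4=4) → (P0=4, P1=2, P2=0, P3=0, P4=4)
step 2: fire t0:  (P0=4, P1=2, P2=0, P3=0, P4=4) → (P0=4, P1=1, P2=3, P3=0, P4=5)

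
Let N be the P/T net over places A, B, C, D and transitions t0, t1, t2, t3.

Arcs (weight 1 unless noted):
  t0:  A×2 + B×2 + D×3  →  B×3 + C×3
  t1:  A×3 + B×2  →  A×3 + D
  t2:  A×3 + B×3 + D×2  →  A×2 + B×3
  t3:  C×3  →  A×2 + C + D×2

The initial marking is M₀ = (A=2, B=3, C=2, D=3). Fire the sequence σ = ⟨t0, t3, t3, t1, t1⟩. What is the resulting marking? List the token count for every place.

step 1: fire t0:  (A=2, B=3, C=2, D=3) → (A=0, B=4, C=5, D=0)
step 2: fire t3:  (A=0, B=4, C=5, D=0) → (A=2, B=4, C=3, D=2)
step 3: fire t3:  (A=2, B=4, C=3, D=2) → (A=4, B=4, C=1, D=4)
step 4: fire t1:  (A=4, B=4, C=1, D=4) → (A=4, B=2, C=1, D=5)
step 5: fire t1:  (A=4, B=2, C=1, D=5) → (A=4, B=0, C=1, D=6)

(A=4, B=0, C=1, D=6)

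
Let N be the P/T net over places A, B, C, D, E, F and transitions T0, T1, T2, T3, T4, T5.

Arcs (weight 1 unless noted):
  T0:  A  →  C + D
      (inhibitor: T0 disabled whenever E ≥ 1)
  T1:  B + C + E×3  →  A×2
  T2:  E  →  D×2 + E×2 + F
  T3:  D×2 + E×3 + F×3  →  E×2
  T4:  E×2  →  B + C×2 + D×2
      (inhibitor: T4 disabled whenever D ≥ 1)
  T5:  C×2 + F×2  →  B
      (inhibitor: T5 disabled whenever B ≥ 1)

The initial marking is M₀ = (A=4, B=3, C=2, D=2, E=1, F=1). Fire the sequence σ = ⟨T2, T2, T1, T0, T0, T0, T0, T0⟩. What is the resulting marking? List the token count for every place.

step 1: fire T2:  (A=4, B=3, C=2, D=2, E=1, F=1) → (A=4, B=3, C=2, D=4, E=2, F=2)
step 2: fire T2:  (A=4, B=3, C=2, D=4, E=2, F=2) → (A=4, B=3, C=2, D=6, E=3, F=3)
step 3: fire T1:  (A=4, B=3, C=2, D=6, E=3, F=3) → (A=6, B=2, C=1, D=6, E=0, F=3)
step 4: fire T0:  (A=6, B=2, C=1, D=6, E=0, F=3) → (A=5, B=2, C=2, D=7, E=0, F=3)
step 5: fire T0:  (A=5, B=2, C=2, D=7, E=0, F=3) → (A=4, B=2, C=3, D=8, E=0, F=3)
step 6: fire T0:  (A=4, B=2, C=3, D=8, E=0, F=3) → (A=3, B=2, C=4, D=9, E=0, F=3)
step 7: fire T0:  (A=3, B=2, C=4, D=9, E=0, F=3) → (A=2, B=2, C=5, D=10, E=0, F=3)
step 8: fire T0:  (A=2, B=2, C=5, D=10, E=0, F=3) → (A=1, B=2, C=6, D=11, E=0, F=3)

(A=1, B=2, C=6, D=11, E=0, F=3)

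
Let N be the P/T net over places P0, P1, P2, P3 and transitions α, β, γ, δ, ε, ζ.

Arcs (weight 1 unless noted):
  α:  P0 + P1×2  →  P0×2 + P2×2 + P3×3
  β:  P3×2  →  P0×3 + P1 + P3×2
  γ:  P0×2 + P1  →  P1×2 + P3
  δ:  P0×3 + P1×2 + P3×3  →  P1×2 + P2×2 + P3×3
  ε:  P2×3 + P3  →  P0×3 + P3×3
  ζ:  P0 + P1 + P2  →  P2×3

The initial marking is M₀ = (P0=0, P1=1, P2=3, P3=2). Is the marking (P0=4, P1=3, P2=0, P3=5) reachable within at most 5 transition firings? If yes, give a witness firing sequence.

YES — reachable via ⟨β, γ, ε⟩ (3 firings)

step 1: fire β:  (P0=0, P1=1, P2=3, P3=2) → (P0=3, P1=2, P2=3, P3=2)
step 2: fire γ:  (P0=3, P1=2, P2=3, P3=2) → (P0=1, P1=3, P2=3, P3=3)
step 3: fire ε:  (P0=1, P1=3, P2=3, P3=3) → (P0=4, P1=3, P2=0, P3=5)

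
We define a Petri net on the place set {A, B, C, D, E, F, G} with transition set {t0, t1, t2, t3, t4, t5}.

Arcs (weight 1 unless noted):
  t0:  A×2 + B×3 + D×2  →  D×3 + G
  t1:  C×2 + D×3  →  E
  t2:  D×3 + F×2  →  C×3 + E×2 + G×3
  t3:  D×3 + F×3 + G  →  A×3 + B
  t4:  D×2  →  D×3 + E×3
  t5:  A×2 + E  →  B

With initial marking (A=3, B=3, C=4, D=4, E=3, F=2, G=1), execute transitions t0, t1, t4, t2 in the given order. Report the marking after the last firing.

(A=1, B=0, C=5, D=0, E=9, F=0, G=5)

step 1: fire t0:  (A=3, B=3, C=4, D=4, E=3, F=2, G=1) → (A=1, B=0, C=4, D=5, E=3, F=2, G=2)
step 2: fire t1:  (A=1, B=0, C=4, D=5, E=3, F=2, G=2) → (A=1, B=0, C=2, D=2, E=4, F=2, G=2)
step 3: fire t4:  (A=1, B=0, C=2, D=2, E=4, F=2, G=2) → (A=1, B=0, C=2, D=3, E=7, F=2, G=2)
step 4: fire t2:  (A=1, B=0, C=2, D=3, E=7, F=2, G=2) → (A=1, B=0, C=5, D=0, E=9, F=0, G=5)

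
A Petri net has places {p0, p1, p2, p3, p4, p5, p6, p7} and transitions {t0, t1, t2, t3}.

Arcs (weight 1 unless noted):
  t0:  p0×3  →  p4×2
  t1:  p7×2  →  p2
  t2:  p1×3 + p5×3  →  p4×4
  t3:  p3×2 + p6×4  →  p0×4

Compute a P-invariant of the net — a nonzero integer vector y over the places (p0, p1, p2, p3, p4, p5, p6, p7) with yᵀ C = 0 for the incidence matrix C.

y = (p0:2, p1:4, p2:0, p3:4, p4:3, p5:0, p6:0, p7:0)

Incidence matrix C (rows=places, cols=transitions):
       t0   t1   t2   t3
   p0  -3    0    0    4
   p1   0    0   -3    0
   p2   0    1    0    0
   p3   0    0    0   -2
   p4   2    0    4    0
   p5   0    0   -3    0
   p6   0    0    0   -4
   p7   0   -2    0    0

Candidate y = [2, 4, 0, 4, 3, 0, 0, 0]; check y·C column-wise:
  col t0: 2·-3 + 4·0 + 4·0 + 3·2 = 0
  col t1: 2·0 + 4·0 + 0·1 + 4·0 + 3·0 + 0·-2 = 0
  col t2: 2·0 + 4·-3 + 4·0 + 3·4 + 0·-3 = 0
  col t3: 2·4 + 4·0 + 4·-2 + 3·0 + 0·-4 = 0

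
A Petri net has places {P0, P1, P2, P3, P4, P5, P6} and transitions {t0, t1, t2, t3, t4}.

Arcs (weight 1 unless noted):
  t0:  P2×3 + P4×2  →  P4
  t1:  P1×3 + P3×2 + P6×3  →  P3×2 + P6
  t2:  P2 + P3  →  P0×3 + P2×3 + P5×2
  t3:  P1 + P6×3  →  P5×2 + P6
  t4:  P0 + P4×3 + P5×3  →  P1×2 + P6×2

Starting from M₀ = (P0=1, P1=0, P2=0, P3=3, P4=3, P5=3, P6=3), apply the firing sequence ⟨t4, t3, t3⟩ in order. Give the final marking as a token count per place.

step 1: fire t4:  (P0=1, P1=0, P2=0, P3=3, P4=3, P5=3, P6=3) → (P0=0, P1=2, P2=0, P3=3, P4=0, P5=0, P6=5)
step 2: fire t3:  (P0=0, P1=2, P2=0, P3=3, P4=0, P5=0, P6=5) → (P0=0, P1=1, P2=0, P3=3, P4=0, P5=2, P6=3)
step 3: fire t3:  (P0=0, P1=1, P2=0, P3=3, P4=0, P5=2, P6=3) → (P0=0, P1=0, P2=0, P3=3, P4=0, P5=4, P6=1)

(P0=0, P1=0, P2=0, P3=3, P4=0, P5=4, P6=1)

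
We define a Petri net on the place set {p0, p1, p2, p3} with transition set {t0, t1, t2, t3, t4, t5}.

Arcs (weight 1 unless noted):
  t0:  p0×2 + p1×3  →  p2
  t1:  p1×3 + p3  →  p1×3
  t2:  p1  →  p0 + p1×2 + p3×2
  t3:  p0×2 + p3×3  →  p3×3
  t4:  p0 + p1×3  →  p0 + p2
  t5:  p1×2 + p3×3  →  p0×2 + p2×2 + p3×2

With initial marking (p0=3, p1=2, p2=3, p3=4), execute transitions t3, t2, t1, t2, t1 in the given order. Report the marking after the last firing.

(p0=3, p1=4, p2=3, p3=6)

step 1: fire t3:  (p0=3, p1=2, p2=3, p3=4) → (p0=1, p1=2, p2=3, p3=4)
step 2: fire t2:  (p0=1, p1=2, p2=3, p3=4) → (p0=2, p1=3, p2=3, p3=6)
step 3: fire t1:  (p0=2, p1=3, p2=3, p3=6) → (p0=2, p1=3, p2=3, p3=5)
step 4: fire t2:  (p0=2, p1=3, p2=3, p3=5) → (p0=3, p1=4, p2=3, p3=7)
step 5: fire t1:  (p0=3, p1=4, p2=3, p3=7) → (p0=3, p1=4, p2=3, p3=6)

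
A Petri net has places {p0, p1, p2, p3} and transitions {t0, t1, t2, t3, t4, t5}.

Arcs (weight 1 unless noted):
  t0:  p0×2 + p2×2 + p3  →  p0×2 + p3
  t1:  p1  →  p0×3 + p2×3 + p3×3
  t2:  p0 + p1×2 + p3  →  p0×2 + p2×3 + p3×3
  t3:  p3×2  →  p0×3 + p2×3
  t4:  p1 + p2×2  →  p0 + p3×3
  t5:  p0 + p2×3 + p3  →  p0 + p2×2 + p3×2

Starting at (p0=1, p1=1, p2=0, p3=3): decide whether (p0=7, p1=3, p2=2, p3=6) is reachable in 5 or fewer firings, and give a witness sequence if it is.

depth 0: 1 marking
depth 1: 3 markings reached so far
depth 2: 9 markings reached so far
depth 3: 17 markings reached so far
depth 4: 27 markings reached so far
depth 5: 41 markings reached so far
target is not among the 41 markings reachable within 5 steps

NO — not reachable within 5 firings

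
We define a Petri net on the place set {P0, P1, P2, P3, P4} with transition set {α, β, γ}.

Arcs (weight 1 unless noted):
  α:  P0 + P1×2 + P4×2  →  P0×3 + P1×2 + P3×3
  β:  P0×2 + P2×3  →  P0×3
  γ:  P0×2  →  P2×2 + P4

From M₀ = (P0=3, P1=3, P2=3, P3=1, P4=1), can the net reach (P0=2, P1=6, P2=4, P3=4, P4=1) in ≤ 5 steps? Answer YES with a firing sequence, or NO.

depth 0: 1 marking
depth 1: 3 markings reached so far
depth 2: 5 markings reached so far
depth 3: 8 markings reached so far
depth 4: 9 markings reached so far
depth 5: 11 markings reached so far
target is not among the 11 markings reachable within 5 steps

NO — not reachable within 5 firings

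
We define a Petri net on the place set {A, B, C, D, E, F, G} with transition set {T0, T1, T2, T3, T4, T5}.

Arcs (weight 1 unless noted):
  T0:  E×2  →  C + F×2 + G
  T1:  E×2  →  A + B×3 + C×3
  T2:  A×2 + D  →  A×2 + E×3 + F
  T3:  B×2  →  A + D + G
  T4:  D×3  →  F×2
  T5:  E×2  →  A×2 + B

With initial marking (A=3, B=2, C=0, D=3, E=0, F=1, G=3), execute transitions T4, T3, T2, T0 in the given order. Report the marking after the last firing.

(A=4, B=0, C=1, D=0, E=1, F=6, G=5)

step 1: fire T4:  (A=3, B=2, C=0, D=3, E=0, F=1, G=3) → (A=3, B=2, C=0, D=0, E=0, F=3, G=3)
step 2: fire T3:  (A=3, B=2, C=0, D=0, E=0, F=3, G=3) → (A=4, B=0, C=0, D=1, E=0, F=3, G=4)
step 3: fire T2:  (A=4, B=0, C=0, D=1, E=0, F=3, G=4) → (A=4, B=0, C=0, D=0, E=3, F=4, G=4)
step 4: fire T0:  (A=4, B=0, C=0, D=0, E=3, F=4, G=4) → (A=4, B=0, C=1, D=0, E=1, F=6, G=5)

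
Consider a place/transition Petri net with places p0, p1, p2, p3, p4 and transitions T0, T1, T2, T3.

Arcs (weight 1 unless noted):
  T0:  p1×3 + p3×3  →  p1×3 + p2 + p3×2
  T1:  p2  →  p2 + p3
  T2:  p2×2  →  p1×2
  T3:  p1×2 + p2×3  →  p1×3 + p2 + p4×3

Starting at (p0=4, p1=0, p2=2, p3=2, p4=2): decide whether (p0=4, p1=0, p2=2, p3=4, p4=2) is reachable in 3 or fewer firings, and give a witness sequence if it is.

YES — reachable via ⟨T1, T1⟩ (2 firings)

step 1: fire T1:  (p0=4, p1=0, p2=2, p3=2, p4=2) → (p0=4, p1=0, p2=2, p3=3, p4=2)
step 2: fire T1:  (p0=4, p1=0, p2=2, p3=3, p4=2) → (p0=4, p1=0, p2=2, p3=4, p4=2)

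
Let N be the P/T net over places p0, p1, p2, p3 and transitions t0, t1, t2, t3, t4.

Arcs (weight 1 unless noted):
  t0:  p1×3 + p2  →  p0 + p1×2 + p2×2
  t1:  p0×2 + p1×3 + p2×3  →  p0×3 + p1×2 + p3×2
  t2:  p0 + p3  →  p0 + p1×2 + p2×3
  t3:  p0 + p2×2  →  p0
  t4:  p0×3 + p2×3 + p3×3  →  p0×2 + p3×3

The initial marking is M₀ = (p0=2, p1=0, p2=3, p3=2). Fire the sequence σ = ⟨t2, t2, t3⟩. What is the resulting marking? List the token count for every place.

(p0=2, p1=4, p2=7, p3=0)

step 1: fire t2:  (p0=2, p1=0, p2=3, p3=2) → (p0=2, p1=2, p2=6, p3=1)
step 2: fire t2:  (p0=2, p1=2, p2=6, p3=1) → (p0=2, p1=4, p2=9, p3=0)
step 3: fire t3:  (p0=2, p1=4, p2=9, p3=0) → (p0=2, p1=4, p2=7, p3=0)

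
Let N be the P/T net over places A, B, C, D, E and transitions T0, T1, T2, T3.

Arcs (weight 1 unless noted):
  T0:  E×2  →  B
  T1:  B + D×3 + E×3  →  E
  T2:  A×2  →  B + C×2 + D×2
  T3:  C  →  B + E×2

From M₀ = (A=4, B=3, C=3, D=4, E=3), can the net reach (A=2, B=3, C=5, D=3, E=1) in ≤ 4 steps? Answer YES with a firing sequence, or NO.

step 1: fire T1:  (A=4, B=3, C=3, D=4, E=3) → (A=4, B=2, C=3, D=1, E=1)
step 2: fire T2:  (A=4, B=2, C=3, D=1, E=1) → (A=2, B=3, C=5, D=3, E=1)

YES — reachable via ⟨T1, T2⟩ (2 firings)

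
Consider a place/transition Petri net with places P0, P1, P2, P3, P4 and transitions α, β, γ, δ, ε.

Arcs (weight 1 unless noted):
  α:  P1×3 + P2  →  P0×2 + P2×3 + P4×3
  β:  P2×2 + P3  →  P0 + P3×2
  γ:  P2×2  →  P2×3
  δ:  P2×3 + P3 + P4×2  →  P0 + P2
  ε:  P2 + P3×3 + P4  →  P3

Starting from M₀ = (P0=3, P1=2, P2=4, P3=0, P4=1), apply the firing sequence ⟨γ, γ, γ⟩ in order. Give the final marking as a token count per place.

step 1: fire γ:  (P0=3, P1=2, P2=4, P3=0, P4=1) → (P0=3, P1=2, P2=5, P3=0, P4=1)
step 2: fire γ:  (P0=3, P1=2, P2=5, P3=0, P4=1) → (P0=3, P1=2, P2=6, P3=0, P4=1)
step 3: fire γ:  (P0=3, P1=2, P2=6, P3=0, P4=1) → (P0=3, P1=2, P2=7, P3=0, P4=1)

(P0=3, P1=2, P2=7, P3=0, P4=1)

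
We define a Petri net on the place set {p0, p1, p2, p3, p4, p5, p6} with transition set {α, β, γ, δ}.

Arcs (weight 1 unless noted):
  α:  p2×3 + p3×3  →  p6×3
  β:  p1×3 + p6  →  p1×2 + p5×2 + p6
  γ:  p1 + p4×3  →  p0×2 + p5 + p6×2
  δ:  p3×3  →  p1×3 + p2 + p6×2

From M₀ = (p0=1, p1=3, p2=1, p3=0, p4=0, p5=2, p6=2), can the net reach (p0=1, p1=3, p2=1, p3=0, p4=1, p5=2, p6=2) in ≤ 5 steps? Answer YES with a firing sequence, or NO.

NO — not reachable within 5 firings

depth 0: 1 marking
depth 1: 2 markings reached so far
depth 2: 2 markings reached so far
(frontier empty at depth 2; search complete)
target is not among the 2 markings reachable within 5 steps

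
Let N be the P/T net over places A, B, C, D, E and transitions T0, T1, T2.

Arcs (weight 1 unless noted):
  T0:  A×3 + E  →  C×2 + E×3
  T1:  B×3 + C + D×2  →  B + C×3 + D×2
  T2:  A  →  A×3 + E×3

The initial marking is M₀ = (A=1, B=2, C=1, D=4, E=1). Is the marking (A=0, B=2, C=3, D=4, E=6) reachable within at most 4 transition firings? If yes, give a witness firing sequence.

step 1: fire T2:  (A=1, B=2, C=1, D=4, E=1) → (A=3, B=2, C=1, D=4, E=4)
step 2: fire T0:  (A=3, B=2, C=1, D=4, E=4) → (A=0, B=2, C=3, D=4, E=6)

YES — reachable via ⟨T2, T0⟩ (2 firings)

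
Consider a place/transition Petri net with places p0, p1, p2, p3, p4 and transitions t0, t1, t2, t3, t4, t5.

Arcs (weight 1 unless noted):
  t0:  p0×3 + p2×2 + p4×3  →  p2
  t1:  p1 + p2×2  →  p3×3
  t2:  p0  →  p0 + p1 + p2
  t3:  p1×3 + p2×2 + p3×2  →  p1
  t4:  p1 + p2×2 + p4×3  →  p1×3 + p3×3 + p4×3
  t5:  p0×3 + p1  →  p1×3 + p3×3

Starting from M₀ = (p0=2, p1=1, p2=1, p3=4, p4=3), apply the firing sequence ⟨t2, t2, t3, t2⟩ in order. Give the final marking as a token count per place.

(p0=2, p1=2, p2=2, p3=2, p4=3)

step 1: fire t2:  (p0=2, p1=1, p2=1, p3=4, p4=3) → (p0=2, p1=2, p2=2, p3=4, p4=3)
step 2: fire t2:  (p0=2, p1=2, p2=2, p3=4, p4=3) → (p0=2, p1=3, p2=3, p3=4, p4=3)
step 3: fire t3:  (p0=2, p1=3, p2=3, p3=4, p4=3) → (p0=2, p1=1, p2=1, p3=2, p4=3)
step 4: fire t2:  (p0=2, p1=1, p2=1, p3=2, p4=3) → (p0=2, p1=2, p2=2, p3=2, p4=3)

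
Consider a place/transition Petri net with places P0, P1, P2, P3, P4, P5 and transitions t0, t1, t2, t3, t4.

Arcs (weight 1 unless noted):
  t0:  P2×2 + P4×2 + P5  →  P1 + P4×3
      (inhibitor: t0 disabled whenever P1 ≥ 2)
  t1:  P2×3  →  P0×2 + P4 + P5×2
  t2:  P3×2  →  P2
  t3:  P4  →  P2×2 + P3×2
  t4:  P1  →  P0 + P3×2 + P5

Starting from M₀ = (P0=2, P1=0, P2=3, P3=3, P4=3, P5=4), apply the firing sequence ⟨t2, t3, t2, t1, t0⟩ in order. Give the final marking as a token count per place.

step 1: fire t2:  (P0=2, P1=0, P2=3, P3=3, P4=3, P5=4) → (P0=2, P1=0, P2=4, P3=1, P4=3, P5=4)
step 2: fire t3:  (P0=2, P1=0, P2=4, P3=1, P4=3, P5=4) → (P0=2, P1=0, P2=6, P3=3, P4=2, P5=4)
step 3: fire t2:  (P0=2, P1=0, P2=6, P3=3, P4=2, P5=4) → (P0=2, P1=0, P2=7, P3=1, P4=2, P5=4)
step 4: fire t1:  (P0=2, P1=0, P2=7, P3=1, P4=2, P5=4) → (P0=4, P1=0, P2=4, P3=1, P4=3, P5=6)
step 5: fire t0:  (P0=4, P1=0, P2=4, P3=1, P4=3, P5=6) → (P0=4, P1=1, P2=2, P3=1, P4=4, P5=5)

(P0=4, P1=1, P2=2, P3=1, P4=4, P5=5)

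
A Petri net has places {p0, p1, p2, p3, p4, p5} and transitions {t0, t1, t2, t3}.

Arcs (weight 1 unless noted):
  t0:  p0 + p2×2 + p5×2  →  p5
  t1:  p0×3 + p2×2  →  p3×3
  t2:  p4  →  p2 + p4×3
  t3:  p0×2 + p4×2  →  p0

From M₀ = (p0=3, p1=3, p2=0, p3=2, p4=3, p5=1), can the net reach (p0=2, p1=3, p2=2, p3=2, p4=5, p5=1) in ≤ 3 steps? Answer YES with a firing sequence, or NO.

YES — reachable via ⟨t2, t2, t3⟩ (3 firings)

step 1: fire t2:  (p0=3, p1=3, p2=0, p3=2, p4=3, p5=1) → (p0=3, p1=3, p2=1, p3=2, p4=5, p5=1)
step 2: fire t2:  (p0=3, p1=3, p2=1, p3=2, p4=5, p5=1) → (p0=3, p1=3, p2=2, p3=2, p4=7, p5=1)
step 3: fire t3:  (p0=3, p1=3, p2=2, p3=2, p4=7, p5=1) → (p0=2, p1=3, p2=2, p3=2, p4=5, p5=1)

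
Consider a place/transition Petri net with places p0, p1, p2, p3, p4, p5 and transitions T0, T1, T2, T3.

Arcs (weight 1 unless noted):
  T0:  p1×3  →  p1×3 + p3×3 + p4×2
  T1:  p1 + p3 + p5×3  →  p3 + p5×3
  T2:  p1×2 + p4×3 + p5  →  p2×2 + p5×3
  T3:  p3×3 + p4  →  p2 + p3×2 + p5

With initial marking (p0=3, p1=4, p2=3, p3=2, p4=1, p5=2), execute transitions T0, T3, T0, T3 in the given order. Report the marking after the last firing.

step 1: fire T0:  (p0=3, p1=4, p2=3, p3=2, p4=1, p5=2) → (p0=3, p1=4, p2=3, p3=5, p4=3, p5=2)
step 2: fire T3:  (p0=3, p1=4, p2=3, p3=5, p4=3, p5=2) → (p0=3, p1=4, p2=4, p3=4, p4=2, p5=3)
step 3: fire T0:  (p0=3, p1=4, p2=4, p3=4, p4=2, p5=3) → (p0=3, p1=4, p2=4, p3=7, p4=4, p5=3)
step 4: fire T3:  (p0=3, p1=4, p2=4, p3=7, p4=4, p5=3) → (p0=3, p1=4, p2=5, p3=6, p4=3, p5=4)

(p0=3, p1=4, p2=5, p3=6, p4=3, p5=4)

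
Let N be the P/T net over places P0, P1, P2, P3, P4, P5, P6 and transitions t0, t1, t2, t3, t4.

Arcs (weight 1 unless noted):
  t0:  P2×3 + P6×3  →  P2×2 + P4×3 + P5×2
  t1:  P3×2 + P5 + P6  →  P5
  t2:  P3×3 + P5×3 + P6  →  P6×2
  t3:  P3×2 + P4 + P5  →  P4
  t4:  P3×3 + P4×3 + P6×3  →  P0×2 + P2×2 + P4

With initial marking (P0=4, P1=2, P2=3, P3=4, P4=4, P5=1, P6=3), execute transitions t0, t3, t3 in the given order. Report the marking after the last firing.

step 1: fire t0:  (P0=4, P1=2, P2=3, P3=4, P4=4, P5=1, P6=3) → (P0=4, P1=2, P2=2, P3=4, P4=7, P5=3, P6=0)
step 2: fire t3:  (P0=4, P1=2, P2=2, P3=4, P4=7, P5=3, P6=0) → (P0=4, P1=2, P2=2, P3=2, P4=7, P5=2, P6=0)
step 3: fire t3:  (P0=4, P1=2, P2=2, P3=2, P4=7, P5=2, P6=0) → (P0=4, P1=2, P2=2, P3=0, P4=7, P5=1, P6=0)

(P0=4, P1=2, P2=2, P3=0, P4=7, P5=1, P6=0)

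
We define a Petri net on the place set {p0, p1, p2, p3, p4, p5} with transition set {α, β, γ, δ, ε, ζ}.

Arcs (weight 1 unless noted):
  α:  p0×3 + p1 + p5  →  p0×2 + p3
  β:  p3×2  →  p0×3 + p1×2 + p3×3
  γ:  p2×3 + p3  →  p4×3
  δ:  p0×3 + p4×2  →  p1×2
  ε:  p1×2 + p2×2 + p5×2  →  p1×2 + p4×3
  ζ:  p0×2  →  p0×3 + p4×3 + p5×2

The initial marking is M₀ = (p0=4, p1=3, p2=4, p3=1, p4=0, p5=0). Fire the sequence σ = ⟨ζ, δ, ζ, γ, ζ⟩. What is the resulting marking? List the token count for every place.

step 1: fire ζ:  (p0=4, p1=3, p2=4, p3=1, p4=0, p5=0) → (p0=5, p1=3, p2=4, p3=1, p4=3, p5=2)
step 2: fire δ:  (p0=5, p1=3, p2=4, p3=1, p4=3, p5=2) → (p0=2, p1=5, p2=4, p3=1, p4=1, p5=2)
step 3: fire ζ:  (p0=2, p1=5, p2=4, p3=1, p4=1, p5=2) → (p0=3, p1=5, p2=4, p3=1, p4=4, p5=4)
step 4: fire γ:  (p0=3, p1=5, p2=4, p3=1, p4=4, p5=4) → (p0=3, p1=5, p2=1, p3=0, p4=7, p5=4)
step 5: fire ζ:  (p0=3, p1=5, p2=1, p3=0, p4=7, p5=4) → (p0=4, p1=5, p2=1, p3=0, p4=10, p5=6)

(p0=4, p1=5, p2=1, p3=0, p4=10, p5=6)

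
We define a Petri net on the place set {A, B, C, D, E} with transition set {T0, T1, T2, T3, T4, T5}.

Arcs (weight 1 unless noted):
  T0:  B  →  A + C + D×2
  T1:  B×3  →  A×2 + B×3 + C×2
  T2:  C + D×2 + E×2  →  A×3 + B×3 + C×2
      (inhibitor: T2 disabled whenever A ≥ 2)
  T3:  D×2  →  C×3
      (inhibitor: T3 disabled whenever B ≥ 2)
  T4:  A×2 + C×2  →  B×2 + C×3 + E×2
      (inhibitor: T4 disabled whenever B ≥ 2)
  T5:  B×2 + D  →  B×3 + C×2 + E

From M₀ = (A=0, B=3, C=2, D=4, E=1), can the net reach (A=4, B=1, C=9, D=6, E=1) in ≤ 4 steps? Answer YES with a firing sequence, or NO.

step 1: fire T1:  (A=0, B=3, C=2, D=4, E=1) → (A=2, B=3, C=4, D=4, E=1)
step 2: fire T0:  (A=2, B=3, C=4, D=4, E=1) → (A=3, B=2, C=5, D=6, E=1)
step 3: fire T0:  (A=3, B=2, C=5, D=6, E=1) → (A=4, B=1, C=6, D=8, E=1)
step 4: fire T3:  (A=4, B=1, C=6, D=8, E=1) → (A=4, B=1, C=9, D=6, E=1)

YES — reachable via ⟨T1, T0, T0, T3⟩ (4 firings)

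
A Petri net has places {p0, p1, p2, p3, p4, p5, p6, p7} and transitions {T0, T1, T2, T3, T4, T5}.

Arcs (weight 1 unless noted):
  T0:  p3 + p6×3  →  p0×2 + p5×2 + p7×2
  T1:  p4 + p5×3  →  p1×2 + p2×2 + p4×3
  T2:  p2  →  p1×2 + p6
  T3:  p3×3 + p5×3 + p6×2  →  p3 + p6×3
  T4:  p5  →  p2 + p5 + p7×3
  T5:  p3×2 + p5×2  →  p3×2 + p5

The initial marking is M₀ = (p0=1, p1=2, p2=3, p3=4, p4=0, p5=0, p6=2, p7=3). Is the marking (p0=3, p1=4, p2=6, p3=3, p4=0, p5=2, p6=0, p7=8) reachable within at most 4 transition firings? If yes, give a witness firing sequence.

depth 0: 1 marking
depth 1: 2 markings reached so far
depth 2: 4 markings reached so far
depth 3: 8 markings reached so far
depth 4: 13 markings reached so far
target is not among the 13 markings reachable within 4 steps

NO — not reachable within 4 firings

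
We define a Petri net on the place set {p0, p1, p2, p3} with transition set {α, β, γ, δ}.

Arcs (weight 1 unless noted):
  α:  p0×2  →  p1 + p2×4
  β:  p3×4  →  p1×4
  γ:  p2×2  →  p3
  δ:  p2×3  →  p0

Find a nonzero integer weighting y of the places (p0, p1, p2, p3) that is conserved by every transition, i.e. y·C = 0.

Incidence matrix C (rows=places, cols=transitions):
        α    β    γ    δ
   p0  -2    0    0    1
   p1   1    4    0    0
   p2   4    0   -2   -3
   p3   0   -4    1    0

Candidate y = [3, 2, 1, 2]; check y·C column-wise:
  col α: 3·-2 + 2·1 + 1·4 + 2·0 = 0
  col β: 3·0 + 2·4 + 1·0 + 2·-4 = 0
  col γ: 3·0 + 2·0 + 1·-2 + 2·1 = 0
  col δ: 3·1 + 2·0 + 1·-3 + 2·0 = 0

y = (p0:3, p1:2, p2:1, p3:2)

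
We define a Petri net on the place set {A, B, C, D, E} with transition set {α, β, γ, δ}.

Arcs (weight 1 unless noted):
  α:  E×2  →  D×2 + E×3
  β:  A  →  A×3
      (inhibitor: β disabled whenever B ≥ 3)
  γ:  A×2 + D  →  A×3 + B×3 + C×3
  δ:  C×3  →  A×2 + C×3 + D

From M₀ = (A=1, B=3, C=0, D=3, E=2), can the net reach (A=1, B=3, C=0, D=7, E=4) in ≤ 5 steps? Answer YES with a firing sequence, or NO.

YES — reachable via ⟨α, α⟩ (2 firings)

step 1: fire α:  (A=1, B=3, C=0, D=3, E=2) → (A=1, B=3, C=0, D=5, E=3)
step 2: fire α:  (A=1, B=3, C=0, D=5, E=3) → (A=1, B=3, C=0, D=7, E=4)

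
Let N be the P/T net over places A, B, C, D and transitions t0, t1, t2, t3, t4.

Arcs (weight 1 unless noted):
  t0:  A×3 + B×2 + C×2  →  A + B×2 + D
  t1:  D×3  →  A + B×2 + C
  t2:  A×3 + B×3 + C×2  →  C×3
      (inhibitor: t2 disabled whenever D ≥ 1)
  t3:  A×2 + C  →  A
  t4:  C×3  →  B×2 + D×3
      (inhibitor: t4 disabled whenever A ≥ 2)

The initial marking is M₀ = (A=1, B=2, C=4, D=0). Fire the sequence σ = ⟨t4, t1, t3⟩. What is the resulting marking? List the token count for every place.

step 1: fire t4:  (A=1, B=2, C=4, D=0) → (A=1, B=4, C=1, D=3)
step 2: fire t1:  (A=1, B=4, C=1, D=3) → (A=2, B=6, C=2, D=0)
step 3: fire t3:  (A=2, B=6, C=2, D=0) → (A=1, B=6, C=1, D=0)

(A=1, B=6, C=1, D=0)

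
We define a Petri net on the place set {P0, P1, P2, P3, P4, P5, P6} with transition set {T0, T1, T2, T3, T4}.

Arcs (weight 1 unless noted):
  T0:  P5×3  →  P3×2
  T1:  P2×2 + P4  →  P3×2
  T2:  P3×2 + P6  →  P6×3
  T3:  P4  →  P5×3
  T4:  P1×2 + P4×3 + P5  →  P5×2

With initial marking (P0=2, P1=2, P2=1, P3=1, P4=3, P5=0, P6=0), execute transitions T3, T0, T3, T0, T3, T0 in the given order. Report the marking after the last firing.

(P0=2, P1=2, P2=1, P3=7, P4=0, P5=0, P6=0)

step 1: fire T3:  (P0=2, P1=2, P2=1, P3=1, P4=3, P5=0, P6=0) → (P0=2, P1=2, P2=1, P3=1, P4=2, P5=3, P6=0)
step 2: fire T0:  (P0=2, P1=2, P2=1, P3=1, P4=2, P5=3, P6=0) → (P0=2, P1=2, P2=1, P3=3, P4=2, P5=0, P6=0)
step 3: fire T3:  (P0=2, P1=2, P2=1, P3=3, P4=2, P5=0, P6=0) → (P0=2, P1=2, P2=1, P3=3, P4=1, P5=3, P6=0)
step 4: fire T0:  (P0=2, P1=2, P2=1, P3=3, P4=1, P5=3, P6=0) → (P0=2, P1=2, P2=1, P3=5, P4=1, P5=0, P6=0)
step 5: fire T3:  (P0=2, P1=2, P2=1, P3=5, P4=1, P5=0, P6=0) → (P0=2, P1=2, P2=1, P3=5, P4=0, P5=3, P6=0)
step 6: fire T0:  (P0=2, P1=2, P2=1, P3=5, P4=0, P5=3, P6=0) → (P0=2, P1=2, P2=1, P3=7, P4=0, P5=0, P6=0)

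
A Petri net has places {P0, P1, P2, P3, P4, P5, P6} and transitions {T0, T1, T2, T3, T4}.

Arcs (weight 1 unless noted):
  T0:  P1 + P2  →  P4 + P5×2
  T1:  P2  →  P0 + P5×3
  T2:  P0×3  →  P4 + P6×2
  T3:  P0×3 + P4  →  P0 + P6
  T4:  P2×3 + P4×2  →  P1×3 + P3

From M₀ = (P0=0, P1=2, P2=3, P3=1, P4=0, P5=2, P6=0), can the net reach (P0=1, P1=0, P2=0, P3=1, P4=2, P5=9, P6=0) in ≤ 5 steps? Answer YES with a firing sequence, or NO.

step 1: fire T0:  (P0=0, P1=2, P2=3, P3=1, P4=0, P5=2, P6=0) → (P0=0, P1=1, P2=2, P3=1, P4=1, P5=4, P6=0)
step 2: fire T0:  (P0=0, P1=1, P2=2, P3=1, P4=1, P5=4, P6=0) → (P0=0, P1=0, P2=1, P3=1, P4=2, P5=6, P6=0)
step 3: fire T1:  (P0=0, P1=0, P2=1, P3=1, P4=2, P5=6, P6=0) → (P0=1, P1=0, P2=0, P3=1, P4=2, P5=9, P6=0)

YES — reachable via ⟨T0, T0, T1⟩ (3 firings)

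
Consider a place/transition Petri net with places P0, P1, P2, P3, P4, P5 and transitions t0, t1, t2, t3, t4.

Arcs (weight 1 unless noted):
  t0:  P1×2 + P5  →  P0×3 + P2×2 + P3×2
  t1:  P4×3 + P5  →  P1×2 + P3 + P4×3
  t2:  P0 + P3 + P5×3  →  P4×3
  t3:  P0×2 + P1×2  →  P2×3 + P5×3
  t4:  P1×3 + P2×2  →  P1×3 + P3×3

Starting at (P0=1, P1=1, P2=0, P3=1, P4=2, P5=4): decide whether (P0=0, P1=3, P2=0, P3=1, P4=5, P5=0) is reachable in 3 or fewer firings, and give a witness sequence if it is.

YES — reachable via ⟨t2, t1⟩ (2 firings)

step 1: fire t2:  (P0=1, P1=1, P2=0, P3=1, P4=2, P5=4) → (P0=0, P1=1, P2=0, P3=0, P4=5, P5=1)
step 2: fire t1:  (P0=0, P1=1, P2=0, P3=0, P4=5, P5=1) → (P0=0, P1=3, P2=0, P3=1, P4=5, P5=0)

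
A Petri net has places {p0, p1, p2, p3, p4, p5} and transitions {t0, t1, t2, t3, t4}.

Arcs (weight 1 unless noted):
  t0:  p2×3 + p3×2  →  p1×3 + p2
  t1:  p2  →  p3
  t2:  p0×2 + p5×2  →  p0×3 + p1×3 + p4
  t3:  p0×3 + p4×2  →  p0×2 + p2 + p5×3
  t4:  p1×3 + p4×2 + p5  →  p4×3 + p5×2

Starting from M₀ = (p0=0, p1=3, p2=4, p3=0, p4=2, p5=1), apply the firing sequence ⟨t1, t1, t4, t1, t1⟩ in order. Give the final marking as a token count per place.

(p0=0, p1=0, p2=0, p3=4, p4=3, p5=2)

step 1: fire t1:  (p0=0, p1=3, p2=4, p3=0, p4=2, p5=1) → (p0=0, p1=3, p2=3, p3=1, p4=2, p5=1)
step 2: fire t1:  (p0=0, p1=3, p2=3, p3=1, p4=2, p5=1) → (p0=0, p1=3, p2=2, p3=2, p4=2, p5=1)
step 3: fire t4:  (p0=0, p1=3, p2=2, p3=2, p4=2, p5=1) → (p0=0, p1=0, p2=2, p3=2, p4=3, p5=2)
step 4: fire t1:  (p0=0, p1=0, p2=2, p3=2, p4=3, p5=2) → (p0=0, p1=0, p2=1, p3=3, p4=3, p5=2)
step 5: fire t1:  (p0=0, p1=0, p2=1, p3=3, p4=3, p5=2) → (p0=0, p1=0, p2=0, p3=4, p4=3, p5=2)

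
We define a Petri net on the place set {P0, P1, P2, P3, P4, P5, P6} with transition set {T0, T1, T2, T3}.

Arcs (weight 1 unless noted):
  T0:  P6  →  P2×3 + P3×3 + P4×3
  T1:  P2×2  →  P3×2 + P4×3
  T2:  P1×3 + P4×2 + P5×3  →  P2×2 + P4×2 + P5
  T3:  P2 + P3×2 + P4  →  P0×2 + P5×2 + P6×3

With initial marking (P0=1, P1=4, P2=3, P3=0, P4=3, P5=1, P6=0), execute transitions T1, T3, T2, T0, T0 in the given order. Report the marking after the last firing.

(P0=3, P1=1, P2=8, P3=6, P4=11, P5=1, P6=1)

step 1: fire T1:  (P0=1, P1=4, P2=3, P3=0, P4=3, P5=1, P6=0) → (P0=1, P1=4, P2=1, P3=2, P4=6, P5=1, P6=0)
step 2: fire T3:  (P0=1, P1=4, P2=1, P3=2, P4=6, P5=1, P6=0) → (P0=3, P1=4, P2=0, P3=0, P4=5, P5=3, P6=3)
step 3: fire T2:  (P0=3, P1=4, P2=0, P3=0, P4=5, P5=3, P6=3) → (P0=3, P1=1, P2=2, P3=0, P4=5, P5=1, P6=3)
step 4: fire T0:  (P0=3, P1=1, P2=2, P3=0, P4=5, P5=1, P6=3) → (P0=3, P1=1, P2=5, P3=3, P4=8, P5=1, P6=2)
step 5: fire T0:  (P0=3, P1=1, P2=5, P3=3, P4=8, P5=1, P6=2) → (P0=3, P1=1, P2=8, P3=6, P4=11, P5=1, P6=1)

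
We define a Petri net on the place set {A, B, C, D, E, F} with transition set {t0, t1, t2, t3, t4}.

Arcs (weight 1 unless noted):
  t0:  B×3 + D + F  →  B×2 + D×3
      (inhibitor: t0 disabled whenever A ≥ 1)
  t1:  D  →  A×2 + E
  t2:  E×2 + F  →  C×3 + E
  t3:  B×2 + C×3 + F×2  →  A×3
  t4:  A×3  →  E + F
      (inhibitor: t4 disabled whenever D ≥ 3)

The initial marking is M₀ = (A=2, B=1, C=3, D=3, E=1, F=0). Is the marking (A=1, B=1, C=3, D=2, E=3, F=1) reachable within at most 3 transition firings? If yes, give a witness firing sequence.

YES — reachable via ⟨t1, t4⟩ (2 firings)

step 1: fire t1:  (A=2, B=1, C=3, D=3, E=1, F=0) → (A=4, B=1, C=3, D=2, E=2, F=0)
step 2: fire t4:  (A=4, B=1, C=3, D=2, E=2, F=0) → (A=1, B=1, C=3, D=2, E=3, F=1)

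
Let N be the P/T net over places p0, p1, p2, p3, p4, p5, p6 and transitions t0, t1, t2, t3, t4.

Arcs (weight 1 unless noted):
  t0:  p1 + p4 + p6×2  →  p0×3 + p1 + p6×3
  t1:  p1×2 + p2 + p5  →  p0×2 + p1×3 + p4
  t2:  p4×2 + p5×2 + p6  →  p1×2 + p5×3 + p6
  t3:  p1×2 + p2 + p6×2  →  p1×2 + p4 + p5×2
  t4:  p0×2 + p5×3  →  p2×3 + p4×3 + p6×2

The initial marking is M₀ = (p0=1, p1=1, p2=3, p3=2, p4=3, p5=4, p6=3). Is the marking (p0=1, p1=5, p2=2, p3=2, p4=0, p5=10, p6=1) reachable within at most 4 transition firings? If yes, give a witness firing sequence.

NO — not reachable within 4 firings

depth 0: 1 marking
depth 1: 3 markings reached so far
depth 2: 8 markings reached so far
depth 3: 18 markings reached so far
depth 4: 35 markings reached so far
target is not among the 35 markings reachable within 4 steps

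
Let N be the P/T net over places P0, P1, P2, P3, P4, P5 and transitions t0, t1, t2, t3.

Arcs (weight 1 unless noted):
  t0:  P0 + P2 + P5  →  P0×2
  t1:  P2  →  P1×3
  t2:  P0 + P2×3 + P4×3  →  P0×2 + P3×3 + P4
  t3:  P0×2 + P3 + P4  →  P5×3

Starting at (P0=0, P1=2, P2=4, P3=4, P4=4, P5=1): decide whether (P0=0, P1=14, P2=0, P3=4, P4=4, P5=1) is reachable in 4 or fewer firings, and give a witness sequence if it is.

YES — reachable via ⟨t1, t1, t1, t1⟩ (4 firings)

step 1: fire t1:  (P0=0, P1=2, P2=4, P3=4, P4=4, P5=1) → (P0=0, P1=5, P2=3, P3=4, P4=4, P5=1)
step 2: fire t1:  (P0=0, P1=5, P2=3, P3=4, P4=4, P5=1) → (P0=0, P1=8, P2=2, P3=4, P4=4, P5=1)
step 3: fire t1:  (P0=0, P1=8, P2=2, P3=4, P4=4, P5=1) → (P0=0, P1=11, P2=1, P3=4, P4=4, P5=1)
step 4: fire t1:  (P0=0, P1=11, P2=1, P3=4, P4=4, P5=1) → (P0=0, P1=14, P2=0, P3=4, P4=4, P5=1)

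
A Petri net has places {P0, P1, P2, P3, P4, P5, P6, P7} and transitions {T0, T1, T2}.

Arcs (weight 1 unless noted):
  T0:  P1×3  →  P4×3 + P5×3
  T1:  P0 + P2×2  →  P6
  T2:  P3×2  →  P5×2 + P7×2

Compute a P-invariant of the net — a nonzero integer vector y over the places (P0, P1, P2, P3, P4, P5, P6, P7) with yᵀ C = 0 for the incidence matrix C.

Incidence matrix C (rows=places, cols=transitions):
       T0   T1   T2
   P0   0   -1    0
   P1  -3    0    0
   P2   0   -2    0
   P3   0    0   -2
   P4   3    0    0
   P5   3    0    2
   P6   0    1    0
   P7   0    0    2

Candidate y = [2, 0, -1, 0, 0, 0, 0, 0]; check y·C column-wise:
  col T0: 2·0 + 0·-3 + -1·0 + 0·3 + 0·3 = 0
  col T1: 2·-1 + -1·-2 + 0·1 = 0
  col T2: 2·0 + -1·0 + 0·-2 + 0·2 + 0·2 = 0

y = (P0:2, P1:0, P2:-1, P3:0, P4:0, P5:0, P6:0, P7:0)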